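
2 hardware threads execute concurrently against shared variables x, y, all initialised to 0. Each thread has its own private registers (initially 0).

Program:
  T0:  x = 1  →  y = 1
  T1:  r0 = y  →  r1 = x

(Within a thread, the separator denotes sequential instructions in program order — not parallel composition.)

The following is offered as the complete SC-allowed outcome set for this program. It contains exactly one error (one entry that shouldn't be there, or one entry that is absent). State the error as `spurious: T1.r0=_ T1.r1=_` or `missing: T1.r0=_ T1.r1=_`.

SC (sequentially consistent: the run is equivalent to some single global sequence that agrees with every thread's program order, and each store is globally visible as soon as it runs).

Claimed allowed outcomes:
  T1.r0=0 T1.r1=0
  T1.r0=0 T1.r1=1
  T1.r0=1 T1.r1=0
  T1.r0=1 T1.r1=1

outcome vector order: (T1.r0,T1.r1)
SC (3): 00; 01; 11
claimed∖SC = {10}

spurious: T1.r0=1 T1.r1=0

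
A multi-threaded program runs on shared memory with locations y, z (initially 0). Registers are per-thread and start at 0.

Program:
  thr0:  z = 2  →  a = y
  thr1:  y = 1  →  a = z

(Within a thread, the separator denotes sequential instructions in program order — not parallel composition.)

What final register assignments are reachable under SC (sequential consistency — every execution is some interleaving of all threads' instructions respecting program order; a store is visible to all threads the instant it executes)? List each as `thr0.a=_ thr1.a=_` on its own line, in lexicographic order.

thr0.a=0 thr1.a=2
thr0.a=1 thr1.a=0
thr0.a=1 thr1.a=2

outcome vector order: (thr0.a,thr1.a)
|SC outcomes| = 3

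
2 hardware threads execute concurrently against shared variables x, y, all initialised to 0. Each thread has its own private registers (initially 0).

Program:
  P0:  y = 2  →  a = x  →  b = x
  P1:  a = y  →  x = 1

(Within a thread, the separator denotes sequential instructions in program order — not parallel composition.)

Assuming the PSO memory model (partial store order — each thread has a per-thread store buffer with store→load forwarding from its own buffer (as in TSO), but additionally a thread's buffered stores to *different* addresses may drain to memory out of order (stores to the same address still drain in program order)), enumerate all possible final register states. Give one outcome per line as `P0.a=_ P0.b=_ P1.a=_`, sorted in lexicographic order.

P0.a=0 P0.b=0 P1.a=0
P0.a=0 P0.b=0 P1.a=2
P0.a=0 P0.b=1 P1.a=0
P0.a=0 P0.b=1 P1.a=2
P0.a=1 P0.b=1 P1.a=0
P0.a=1 P0.b=1 P1.a=2

outcome vector order: (P0.a,P0.b,P1.a)
|PSO outcomes| = 6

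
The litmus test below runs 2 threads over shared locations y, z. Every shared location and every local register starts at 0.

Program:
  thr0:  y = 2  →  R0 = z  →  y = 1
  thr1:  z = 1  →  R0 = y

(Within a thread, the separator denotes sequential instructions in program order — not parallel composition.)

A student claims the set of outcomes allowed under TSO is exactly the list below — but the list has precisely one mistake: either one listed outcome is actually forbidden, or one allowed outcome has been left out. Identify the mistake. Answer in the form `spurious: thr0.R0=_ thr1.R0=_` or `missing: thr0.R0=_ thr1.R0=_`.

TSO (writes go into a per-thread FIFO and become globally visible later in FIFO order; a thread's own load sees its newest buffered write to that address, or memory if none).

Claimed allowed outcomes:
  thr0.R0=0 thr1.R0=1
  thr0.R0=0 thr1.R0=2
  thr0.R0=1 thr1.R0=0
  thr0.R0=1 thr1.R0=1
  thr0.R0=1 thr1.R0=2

missing: thr0.R0=0 thr1.R0=0

outcome vector order: (thr0.R0,thr1.R0)
under TSO → (0,0) (0,1) (0,2) (1,0) (1,1) (1,2)
TSO∖claimed = {(0,0)}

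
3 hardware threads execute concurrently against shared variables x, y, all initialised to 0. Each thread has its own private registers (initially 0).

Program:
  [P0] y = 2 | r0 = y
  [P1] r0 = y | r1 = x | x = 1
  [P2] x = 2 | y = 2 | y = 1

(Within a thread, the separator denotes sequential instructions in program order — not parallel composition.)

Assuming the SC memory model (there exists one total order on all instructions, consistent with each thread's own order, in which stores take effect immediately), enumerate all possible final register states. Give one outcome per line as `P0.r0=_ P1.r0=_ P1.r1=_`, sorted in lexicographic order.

outcome vector order: (P0.r0,P1.r0,P1.r1)
|SC outcomes| = 10

P0.r0=1 P1.r0=0 P1.r1=0
P0.r0=1 P1.r0=0 P1.r1=2
P0.r0=1 P1.r0=1 P1.r1=2
P0.r0=1 P1.r0=2 P1.r1=0
P0.r0=1 P1.r0=2 P1.r1=2
P0.r0=2 P1.r0=0 P1.r1=0
P0.r0=2 P1.r0=0 P1.r1=2
P0.r0=2 P1.r0=1 P1.r1=2
P0.r0=2 P1.r0=2 P1.r1=0
P0.r0=2 P1.r0=2 P1.r1=2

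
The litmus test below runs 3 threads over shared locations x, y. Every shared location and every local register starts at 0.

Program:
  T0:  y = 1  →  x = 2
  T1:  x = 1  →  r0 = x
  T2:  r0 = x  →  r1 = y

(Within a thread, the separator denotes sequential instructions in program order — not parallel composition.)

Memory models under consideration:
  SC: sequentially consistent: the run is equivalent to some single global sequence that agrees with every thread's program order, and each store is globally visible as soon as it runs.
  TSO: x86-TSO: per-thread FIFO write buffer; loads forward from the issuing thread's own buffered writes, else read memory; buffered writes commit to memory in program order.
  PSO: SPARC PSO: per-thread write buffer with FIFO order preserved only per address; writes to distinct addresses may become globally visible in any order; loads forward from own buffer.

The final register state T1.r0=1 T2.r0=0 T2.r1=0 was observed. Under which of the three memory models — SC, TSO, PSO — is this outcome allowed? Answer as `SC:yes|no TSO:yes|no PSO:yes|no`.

SC:yes TSO:yes PSO:yes

outcome vector order: (T1.r0,T2.r0,T2.r1)
[SC] allowed = {<1 0 0>; <1 0 1>; <1 1 0>; <1 1 1>; <1 2 1>; <2 0 0>; <2 0 1>; <2 1 0>; <2 1 1>; <2 2 1>}
[TSO] allowed = {<1 0 0>; <1 0 1>; <1 1 0>; <1 1 1>; <1 2 1>; <2 0 0>; <2 0 1>; <2 1 0>; <2 1 1>; <2 2 1>}
[PSO] allowed = {<1 0 0>; <1 0 1>; <1 1 0>; <1 1 1>; <1 2 0>; <1 2 1>; <2 0 0>; <2 0 1>; <2 1 0>; <2 1 1>; <2 2 0>; <2 2 1>}
target <1 0 0> ∈ {SC,TSO,PSO}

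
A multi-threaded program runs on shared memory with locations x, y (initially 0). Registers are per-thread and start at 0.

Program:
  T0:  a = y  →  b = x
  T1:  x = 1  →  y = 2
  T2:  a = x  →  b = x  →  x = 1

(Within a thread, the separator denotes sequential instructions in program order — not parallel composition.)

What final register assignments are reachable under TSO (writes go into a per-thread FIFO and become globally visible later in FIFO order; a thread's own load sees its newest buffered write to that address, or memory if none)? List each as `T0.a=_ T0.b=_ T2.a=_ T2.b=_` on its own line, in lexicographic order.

outcome vector order: (T0.a,T0.b,T2.a,T2.b)
|TSO outcomes| = 9

T0.a=0 T0.b=0 T2.a=0 T2.b=0
T0.a=0 T0.b=0 T2.a=0 T2.b=1
T0.a=0 T0.b=0 T2.a=1 T2.b=1
T0.a=0 T0.b=1 T2.a=0 T2.b=0
T0.a=0 T0.b=1 T2.a=0 T2.b=1
T0.a=0 T0.b=1 T2.a=1 T2.b=1
T0.a=2 T0.b=1 T2.a=0 T2.b=0
T0.a=2 T0.b=1 T2.a=0 T2.b=1
T0.a=2 T0.b=1 T2.a=1 T2.b=1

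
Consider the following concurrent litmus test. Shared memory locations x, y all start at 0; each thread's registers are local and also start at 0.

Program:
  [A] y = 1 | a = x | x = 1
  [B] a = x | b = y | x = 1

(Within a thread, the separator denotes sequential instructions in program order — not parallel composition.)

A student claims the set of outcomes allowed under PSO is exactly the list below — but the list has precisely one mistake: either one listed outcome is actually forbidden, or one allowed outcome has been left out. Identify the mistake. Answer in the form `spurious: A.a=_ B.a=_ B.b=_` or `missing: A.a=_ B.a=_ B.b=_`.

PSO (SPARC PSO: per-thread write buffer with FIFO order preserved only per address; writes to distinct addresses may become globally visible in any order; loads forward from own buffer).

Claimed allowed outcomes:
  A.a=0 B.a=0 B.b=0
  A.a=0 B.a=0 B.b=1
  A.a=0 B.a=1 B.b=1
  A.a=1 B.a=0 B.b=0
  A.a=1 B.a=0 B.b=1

outcome vector order: (A.a,B.a,B.b)
PSO (6): 0/0/0, 0/0/1, 0/1/0, 0/1/1, 1/0/0, 1/0/1
PSO∖claimed = {0/1/0}

missing: A.a=0 B.a=1 B.b=0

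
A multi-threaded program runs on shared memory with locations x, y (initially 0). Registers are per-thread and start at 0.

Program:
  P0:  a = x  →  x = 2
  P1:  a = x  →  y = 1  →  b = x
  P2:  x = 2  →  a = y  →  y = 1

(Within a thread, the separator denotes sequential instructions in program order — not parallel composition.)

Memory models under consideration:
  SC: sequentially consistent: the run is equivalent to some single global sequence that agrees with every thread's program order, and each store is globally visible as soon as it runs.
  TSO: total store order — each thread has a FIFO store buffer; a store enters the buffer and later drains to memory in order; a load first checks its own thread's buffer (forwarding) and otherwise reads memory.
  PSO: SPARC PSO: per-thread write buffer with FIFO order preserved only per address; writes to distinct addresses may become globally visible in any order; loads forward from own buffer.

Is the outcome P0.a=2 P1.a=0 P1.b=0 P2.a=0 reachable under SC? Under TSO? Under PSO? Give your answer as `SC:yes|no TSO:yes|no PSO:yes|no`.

outcome vector order: (P0.a,P1.a,P1.b,P2.a)
SC: 10 outcomes — {<0 0 0 1>, <0 0 2 0>, <0 0 2 1>, <0 2 2 0>, <0 2 2 1>, <2 0 0 1>, <2 0 2 0>, <2 0 2 1>, <2 2 2 0>, <2 2 2 1>}
TSO: 12 outcomes — {<0 0 0 0>, <0 0 0 1>, <0 0 2 0>, <0 0 2 1>, <0 2 2 0>, <0 2 2 1>, <2 0 0 0>, <2 0 0 1>, <2 0 2 0>, <2 0 2 1>, <2 2 2 0>, <2 2 2 1>}
PSO: 12 outcomes — {<0 0 0 0>, <0 0 0 1>, <0 0 2 0>, <0 0 2 1>, <0 2 2 0>, <0 2 2 1>, <2 0 0 0>, <2 0 0 1>, <2 0 2 0>, <2 0 2 1>, <2 2 2 0>, <2 2 2 1>}
target <2 0 0 0> ∈ {TSO,PSO}

SC:no TSO:yes PSO:yes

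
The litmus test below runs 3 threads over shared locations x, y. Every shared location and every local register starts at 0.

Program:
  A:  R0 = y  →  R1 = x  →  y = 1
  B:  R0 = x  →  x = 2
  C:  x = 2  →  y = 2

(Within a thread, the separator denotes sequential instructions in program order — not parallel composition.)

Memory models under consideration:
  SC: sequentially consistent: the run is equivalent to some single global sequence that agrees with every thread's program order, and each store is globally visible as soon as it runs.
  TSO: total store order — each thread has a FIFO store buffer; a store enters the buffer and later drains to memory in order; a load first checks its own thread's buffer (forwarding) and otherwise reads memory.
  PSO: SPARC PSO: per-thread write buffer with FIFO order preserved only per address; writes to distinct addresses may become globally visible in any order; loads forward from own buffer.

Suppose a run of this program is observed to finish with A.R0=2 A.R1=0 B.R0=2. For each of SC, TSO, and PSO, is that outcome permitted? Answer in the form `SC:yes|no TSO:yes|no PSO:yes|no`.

outcome vector order: (A.R0,A.R1,B.R0)
[SC] allowed = {(0,0,0); (0,0,2); (0,2,0); (0,2,2); (2,2,0); (2,2,2)}
[TSO] allowed = {(0,0,0); (0,0,2); (0,2,0); (0,2,2); (2,2,0); (2,2,2)}
[PSO] allowed = {(0,0,0); (0,0,2); (0,2,0); (0,2,2); (2,0,0); (2,0,2); (2,2,0); (2,2,2)}
target (2,0,2) ∈ {PSO}

SC:no TSO:no PSO:yes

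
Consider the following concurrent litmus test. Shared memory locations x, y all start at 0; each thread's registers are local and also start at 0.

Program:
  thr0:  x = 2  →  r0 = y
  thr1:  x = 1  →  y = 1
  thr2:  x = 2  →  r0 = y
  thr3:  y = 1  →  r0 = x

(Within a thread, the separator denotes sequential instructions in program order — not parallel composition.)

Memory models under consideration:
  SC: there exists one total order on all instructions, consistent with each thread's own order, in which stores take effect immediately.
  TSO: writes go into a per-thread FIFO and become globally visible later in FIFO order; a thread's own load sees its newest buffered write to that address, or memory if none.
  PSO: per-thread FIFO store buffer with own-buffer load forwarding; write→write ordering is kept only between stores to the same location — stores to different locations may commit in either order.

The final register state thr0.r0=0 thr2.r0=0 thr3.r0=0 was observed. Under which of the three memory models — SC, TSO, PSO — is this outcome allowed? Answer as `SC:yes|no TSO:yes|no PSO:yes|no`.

SC:no TSO:yes PSO:yes

outcome vector order: (thr0.r0,thr2.r0,thr3.r0)
under SC → 0/0/1 0/0/2 0/1/1 0/1/2 1/0/1 1/0/2 1/1/0 1/1/1 1/1/2
under TSO → 0/0/0 0/0/1 0/0/2 0/1/0 0/1/1 0/1/2 1/0/0 1/0/1 1/0/2 1/1/0 1/1/1 1/1/2
under PSO → 0/0/0 0/0/1 0/0/2 0/1/0 0/1/1 0/1/2 1/0/0 1/0/1 1/0/2 1/1/0 1/1/1 1/1/2
target 0/0/0 ∈ {TSO,PSO}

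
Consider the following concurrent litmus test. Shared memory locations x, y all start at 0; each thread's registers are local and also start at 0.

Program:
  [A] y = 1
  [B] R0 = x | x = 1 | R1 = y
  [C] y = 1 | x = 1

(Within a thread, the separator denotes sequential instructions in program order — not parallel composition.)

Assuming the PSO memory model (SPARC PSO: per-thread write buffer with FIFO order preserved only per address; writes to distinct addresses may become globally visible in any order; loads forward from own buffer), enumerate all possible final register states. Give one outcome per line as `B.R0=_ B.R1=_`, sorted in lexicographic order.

outcome vector order: (B.R0,B.R1)
|PSO outcomes| = 4

B.R0=0 B.R1=0
B.R0=0 B.R1=1
B.R0=1 B.R1=0
B.R0=1 B.R1=1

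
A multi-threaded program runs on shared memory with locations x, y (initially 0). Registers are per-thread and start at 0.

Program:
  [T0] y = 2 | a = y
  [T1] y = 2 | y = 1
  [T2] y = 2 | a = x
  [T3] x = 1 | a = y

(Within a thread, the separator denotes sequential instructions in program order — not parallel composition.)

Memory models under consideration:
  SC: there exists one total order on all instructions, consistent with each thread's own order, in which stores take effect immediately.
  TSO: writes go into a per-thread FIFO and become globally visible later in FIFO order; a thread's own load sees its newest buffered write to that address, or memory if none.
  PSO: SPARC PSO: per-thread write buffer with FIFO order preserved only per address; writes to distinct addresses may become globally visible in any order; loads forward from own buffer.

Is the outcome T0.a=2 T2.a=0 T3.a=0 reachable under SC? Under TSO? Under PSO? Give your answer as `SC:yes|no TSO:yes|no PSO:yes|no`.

outcome vector order: (T0.a,T2.a,T3.a)
[SC] allowed = {101, 102, 110, 111, 112, 201, 202, 210, 211, 212}
[TSO] allowed = {100, 101, 102, 110, 111, 112, 200, 201, 202, 210, 211, 212}
[PSO] allowed = {100, 101, 102, 110, 111, 112, 200, 201, 202, 210, 211, 212}
target 200 ∈ {TSO,PSO}

SC:no TSO:yes PSO:yes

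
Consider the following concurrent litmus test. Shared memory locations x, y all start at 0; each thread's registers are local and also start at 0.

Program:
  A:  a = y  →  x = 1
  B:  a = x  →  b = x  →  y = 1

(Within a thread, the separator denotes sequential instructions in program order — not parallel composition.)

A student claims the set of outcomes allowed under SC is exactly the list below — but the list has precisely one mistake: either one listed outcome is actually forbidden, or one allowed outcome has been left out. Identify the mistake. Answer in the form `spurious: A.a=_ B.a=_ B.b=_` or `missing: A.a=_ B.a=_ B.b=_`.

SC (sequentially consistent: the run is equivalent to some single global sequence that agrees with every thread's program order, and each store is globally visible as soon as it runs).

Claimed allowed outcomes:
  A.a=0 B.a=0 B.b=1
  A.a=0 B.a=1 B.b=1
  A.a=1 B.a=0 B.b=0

missing: A.a=0 B.a=0 B.b=0

outcome vector order: (A.a,B.a,B.b)
SC: 4 outcomes — {000 001 011 100}
SC∖claimed = {000}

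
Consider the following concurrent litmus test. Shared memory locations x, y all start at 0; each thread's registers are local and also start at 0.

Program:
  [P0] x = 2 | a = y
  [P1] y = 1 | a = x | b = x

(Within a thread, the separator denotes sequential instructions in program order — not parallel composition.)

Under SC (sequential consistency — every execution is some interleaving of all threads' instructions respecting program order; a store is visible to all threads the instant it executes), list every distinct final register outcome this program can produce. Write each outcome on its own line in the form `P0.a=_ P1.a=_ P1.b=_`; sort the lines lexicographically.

outcome vector order: (P0.a,P1.a,P1.b)
|SC outcomes| = 4

P0.a=0 P1.a=2 P1.b=2
P0.a=1 P1.a=0 P1.b=0
P0.a=1 P1.a=0 P1.b=2
P0.a=1 P1.a=2 P1.b=2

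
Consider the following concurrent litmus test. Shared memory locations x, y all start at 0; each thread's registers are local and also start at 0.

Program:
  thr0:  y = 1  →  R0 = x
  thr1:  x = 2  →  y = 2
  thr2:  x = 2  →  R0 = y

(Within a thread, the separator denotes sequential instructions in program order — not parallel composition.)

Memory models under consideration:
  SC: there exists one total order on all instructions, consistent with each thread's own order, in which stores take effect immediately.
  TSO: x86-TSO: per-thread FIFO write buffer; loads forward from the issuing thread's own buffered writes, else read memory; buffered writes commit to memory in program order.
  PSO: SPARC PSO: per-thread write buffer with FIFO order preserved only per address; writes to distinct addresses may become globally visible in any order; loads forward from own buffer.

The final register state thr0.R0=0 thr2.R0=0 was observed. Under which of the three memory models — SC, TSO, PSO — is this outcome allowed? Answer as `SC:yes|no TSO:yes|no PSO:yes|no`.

outcome vector order: (thr0.R0,thr2.R0)
under SC → <0 1>, <0 2>, <2 0>, <2 1>, <2 2>
under TSO → <0 0>, <0 1>, <0 2>, <2 0>, <2 1>, <2 2>
under PSO → <0 0>, <0 1>, <0 2>, <2 0>, <2 1>, <2 2>
target <0 0> ∈ {TSO,PSO}

SC:no TSO:yes PSO:yes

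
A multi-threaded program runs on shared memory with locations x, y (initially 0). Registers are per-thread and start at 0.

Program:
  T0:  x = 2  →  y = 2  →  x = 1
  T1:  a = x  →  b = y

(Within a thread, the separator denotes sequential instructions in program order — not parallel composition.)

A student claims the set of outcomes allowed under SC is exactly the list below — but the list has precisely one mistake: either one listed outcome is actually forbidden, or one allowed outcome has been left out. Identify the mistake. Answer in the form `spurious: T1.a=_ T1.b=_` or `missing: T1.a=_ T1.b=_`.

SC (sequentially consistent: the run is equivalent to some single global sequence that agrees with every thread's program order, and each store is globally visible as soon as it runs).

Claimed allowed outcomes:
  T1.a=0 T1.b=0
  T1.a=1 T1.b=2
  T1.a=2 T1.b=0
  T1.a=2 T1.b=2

missing: T1.a=0 T1.b=2

outcome vector order: (T1.a,T1.b)
SC (5): 0/0 0/2 1/2 2/0 2/2
SC∖claimed = {0/2}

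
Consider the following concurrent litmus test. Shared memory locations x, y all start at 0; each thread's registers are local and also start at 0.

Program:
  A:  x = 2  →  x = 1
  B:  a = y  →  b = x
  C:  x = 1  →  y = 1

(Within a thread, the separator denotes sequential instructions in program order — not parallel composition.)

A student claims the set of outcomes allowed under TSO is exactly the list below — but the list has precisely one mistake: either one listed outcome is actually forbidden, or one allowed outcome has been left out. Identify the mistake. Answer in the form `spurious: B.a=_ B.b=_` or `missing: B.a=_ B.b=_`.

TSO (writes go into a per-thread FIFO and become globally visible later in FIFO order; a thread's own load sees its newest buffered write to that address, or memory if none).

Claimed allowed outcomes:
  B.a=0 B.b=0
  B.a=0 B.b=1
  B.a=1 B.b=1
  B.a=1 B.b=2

outcome vector order: (B.a,B.b)
TSO: 5 outcomes — {(0,0) (0,1) (0,2) (1,1) (1,2)}
TSO∖claimed = {(0,2)}

missing: B.a=0 B.b=2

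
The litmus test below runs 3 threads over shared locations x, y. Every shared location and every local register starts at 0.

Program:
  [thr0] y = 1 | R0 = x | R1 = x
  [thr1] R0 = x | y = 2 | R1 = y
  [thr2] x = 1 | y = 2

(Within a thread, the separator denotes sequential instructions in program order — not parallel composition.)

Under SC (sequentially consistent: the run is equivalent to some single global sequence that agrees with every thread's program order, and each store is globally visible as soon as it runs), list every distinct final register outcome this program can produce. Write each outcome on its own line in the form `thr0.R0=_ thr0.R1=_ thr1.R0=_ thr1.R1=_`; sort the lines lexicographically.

thr0.R0=0 thr0.R1=0 thr1.R0=0 thr1.R1=1
thr0.R0=0 thr0.R1=0 thr1.R0=0 thr1.R1=2
thr0.R0=0 thr0.R1=0 thr1.R0=1 thr1.R1=2
thr0.R0=0 thr0.R1=1 thr1.R0=0 thr1.R1=1
thr0.R0=0 thr0.R1=1 thr1.R0=0 thr1.R1=2
thr0.R0=0 thr0.R1=1 thr1.R0=1 thr1.R1=2
thr0.R0=1 thr0.R1=1 thr1.R0=0 thr1.R1=1
thr0.R0=1 thr0.R1=1 thr1.R0=0 thr1.R1=2
thr0.R0=1 thr0.R1=1 thr1.R0=1 thr1.R1=1
thr0.R0=1 thr0.R1=1 thr1.R0=1 thr1.R1=2

outcome vector order: (thr0.R0,thr0.R1,thr1.R0,thr1.R1)
|SC outcomes| = 10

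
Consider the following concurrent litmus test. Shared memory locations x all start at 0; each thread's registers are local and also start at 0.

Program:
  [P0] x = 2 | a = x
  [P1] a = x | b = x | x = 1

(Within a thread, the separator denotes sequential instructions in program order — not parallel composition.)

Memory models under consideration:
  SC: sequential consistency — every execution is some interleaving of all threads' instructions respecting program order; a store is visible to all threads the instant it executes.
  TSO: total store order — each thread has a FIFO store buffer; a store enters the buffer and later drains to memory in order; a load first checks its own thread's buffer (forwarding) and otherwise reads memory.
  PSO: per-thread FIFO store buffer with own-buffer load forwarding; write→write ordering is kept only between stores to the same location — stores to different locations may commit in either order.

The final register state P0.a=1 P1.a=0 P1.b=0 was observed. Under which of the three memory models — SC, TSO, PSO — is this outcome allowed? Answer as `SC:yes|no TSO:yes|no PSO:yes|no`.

outcome vector order: (P0.a,P1.a,P1.b)
SC (6): <1 0 0> <1 0 2> <1 2 2> <2 0 0> <2 0 2> <2 2 2>
TSO (6): <1 0 0> <1 0 2> <1 2 2> <2 0 0> <2 0 2> <2 2 2>
PSO (6): <1 0 0> <1 0 2> <1 2 2> <2 0 0> <2 0 2> <2 2 2>
target <1 0 0> ∈ {SC,TSO,PSO}

SC:yes TSO:yes PSO:yes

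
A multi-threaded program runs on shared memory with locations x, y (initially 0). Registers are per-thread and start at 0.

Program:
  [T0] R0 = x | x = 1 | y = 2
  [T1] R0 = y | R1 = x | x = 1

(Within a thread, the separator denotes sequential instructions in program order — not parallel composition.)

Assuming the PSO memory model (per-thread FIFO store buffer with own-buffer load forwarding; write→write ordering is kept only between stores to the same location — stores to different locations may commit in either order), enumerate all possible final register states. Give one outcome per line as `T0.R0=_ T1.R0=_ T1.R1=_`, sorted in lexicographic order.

T0.R0=0 T1.R0=0 T1.R1=0
T0.R0=0 T1.R0=0 T1.R1=1
T0.R0=0 T1.R0=2 T1.R1=0
T0.R0=0 T1.R0=2 T1.R1=1
T0.R0=1 T1.R0=0 T1.R1=0

outcome vector order: (T0.R0,T1.R0,T1.R1)
|PSO outcomes| = 5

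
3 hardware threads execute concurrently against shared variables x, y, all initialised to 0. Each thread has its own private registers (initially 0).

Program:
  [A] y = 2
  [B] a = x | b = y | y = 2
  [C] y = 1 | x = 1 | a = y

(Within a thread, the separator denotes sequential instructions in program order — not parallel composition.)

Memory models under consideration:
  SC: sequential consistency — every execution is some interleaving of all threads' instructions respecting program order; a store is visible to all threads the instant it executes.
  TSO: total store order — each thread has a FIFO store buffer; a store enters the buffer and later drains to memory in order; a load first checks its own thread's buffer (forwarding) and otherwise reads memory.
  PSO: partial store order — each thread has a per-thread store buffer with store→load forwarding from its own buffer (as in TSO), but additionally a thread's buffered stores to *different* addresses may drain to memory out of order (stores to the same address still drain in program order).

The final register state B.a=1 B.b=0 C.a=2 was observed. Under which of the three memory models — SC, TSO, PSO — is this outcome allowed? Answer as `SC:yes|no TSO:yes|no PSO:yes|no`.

SC:no TSO:no PSO:yes

outcome vector order: (B.a,B.b,C.a)
under SC → (0,0,1), (0,0,2), (0,1,1), (0,1,2), (0,2,1), (0,2,2), (1,1,1), (1,1,2), (1,2,1), (1,2,2)
under TSO → (0,0,1), (0,0,2), (0,1,1), (0,1,2), (0,2,1), (0,2,2), (1,1,1), (1,1,2), (1,2,1), (1,2,2)
under PSO → (0,0,1), (0,0,2), (0,1,1), (0,1,2), (0,2,1), (0,2,2), (1,0,1), (1,0,2), (1,1,1), (1,1,2), (1,2,1), (1,2,2)
target (1,0,2) ∈ {PSO}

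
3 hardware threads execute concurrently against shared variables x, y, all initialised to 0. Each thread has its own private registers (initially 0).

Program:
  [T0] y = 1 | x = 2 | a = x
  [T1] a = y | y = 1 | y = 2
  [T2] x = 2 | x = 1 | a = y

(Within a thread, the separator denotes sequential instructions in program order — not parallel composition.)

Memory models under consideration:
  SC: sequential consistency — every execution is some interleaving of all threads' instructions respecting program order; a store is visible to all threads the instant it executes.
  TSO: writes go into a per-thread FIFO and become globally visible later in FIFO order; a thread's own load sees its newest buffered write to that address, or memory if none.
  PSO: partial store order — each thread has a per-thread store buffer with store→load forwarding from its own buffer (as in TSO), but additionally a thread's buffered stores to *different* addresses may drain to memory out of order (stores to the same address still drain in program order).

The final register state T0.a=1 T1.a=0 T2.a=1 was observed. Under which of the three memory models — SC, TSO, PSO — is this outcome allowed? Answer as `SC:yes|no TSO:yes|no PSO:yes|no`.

outcome vector order: (T0.a,T1.a,T2.a)
SC: 10 outcomes — {101, 102, 111, 112, 200, 201, 202, 210, 211, 212}
TSO: 12 outcomes — {100, 101, 102, 110, 111, 112, 200, 201, 202, 210, 211, 212}
PSO: 12 outcomes — {100, 101, 102, 110, 111, 112, 200, 201, 202, 210, 211, 212}
target 101 ∈ {SC,TSO,PSO}

SC:yes TSO:yes PSO:yes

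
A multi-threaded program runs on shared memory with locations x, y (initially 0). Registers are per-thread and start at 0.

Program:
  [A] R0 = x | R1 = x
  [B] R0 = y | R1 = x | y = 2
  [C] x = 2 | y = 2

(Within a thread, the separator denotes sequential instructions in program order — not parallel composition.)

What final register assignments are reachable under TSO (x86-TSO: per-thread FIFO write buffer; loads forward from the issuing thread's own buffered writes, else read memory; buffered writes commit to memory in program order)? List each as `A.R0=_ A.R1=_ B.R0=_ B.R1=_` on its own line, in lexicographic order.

A.R0=0 A.R1=0 B.R0=0 B.R1=0
A.R0=0 A.R1=0 B.R0=0 B.R1=2
A.R0=0 A.R1=0 B.R0=2 B.R1=2
A.R0=0 A.R1=2 B.R0=0 B.R1=0
A.R0=0 A.R1=2 B.R0=0 B.R1=2
A.R0=0 A.R1=2 B.R0=2 B.R1=2
A.R0=2 A.R1=2 B.R0=0 B.R1=0
A.R0=2 A.R1=2 B.R0=0 B.R1=2
A.R0=2 A.R1=2 B.R0=2 B.R1=2

outcome vector order: (A.R0,A.R1,B.R0,B.R1)
|TSO outcomes| = 9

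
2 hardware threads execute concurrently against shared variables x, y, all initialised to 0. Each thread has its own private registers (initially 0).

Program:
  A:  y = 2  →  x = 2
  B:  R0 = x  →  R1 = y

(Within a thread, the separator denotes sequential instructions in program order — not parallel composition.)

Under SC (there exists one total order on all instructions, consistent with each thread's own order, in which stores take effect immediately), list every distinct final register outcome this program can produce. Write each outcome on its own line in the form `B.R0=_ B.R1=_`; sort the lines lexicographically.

outcome vector order: (B.R0,B.R1)
|SC outcomes| = 3

B.R0=0 B.R1=0
B.R0=0 B.R1=2
B.R0=2 B.R1=2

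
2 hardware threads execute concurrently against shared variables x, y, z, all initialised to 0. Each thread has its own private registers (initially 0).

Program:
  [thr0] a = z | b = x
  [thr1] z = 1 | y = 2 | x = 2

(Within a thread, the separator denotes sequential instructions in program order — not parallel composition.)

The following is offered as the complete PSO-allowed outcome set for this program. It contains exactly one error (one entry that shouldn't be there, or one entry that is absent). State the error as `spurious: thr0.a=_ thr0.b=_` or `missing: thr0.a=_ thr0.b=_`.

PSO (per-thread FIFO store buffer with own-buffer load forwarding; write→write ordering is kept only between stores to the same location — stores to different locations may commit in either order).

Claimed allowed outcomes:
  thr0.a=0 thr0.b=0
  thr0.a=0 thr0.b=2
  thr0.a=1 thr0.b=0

outcome vector order: (thr0.a,thr0.b)
[PSO] allowed = {<0 0>; <0 2>; <1 0>; <1 2>}
PSO∖claimed = {<1 2>}

missing: thr0.a=1 thr0.b=2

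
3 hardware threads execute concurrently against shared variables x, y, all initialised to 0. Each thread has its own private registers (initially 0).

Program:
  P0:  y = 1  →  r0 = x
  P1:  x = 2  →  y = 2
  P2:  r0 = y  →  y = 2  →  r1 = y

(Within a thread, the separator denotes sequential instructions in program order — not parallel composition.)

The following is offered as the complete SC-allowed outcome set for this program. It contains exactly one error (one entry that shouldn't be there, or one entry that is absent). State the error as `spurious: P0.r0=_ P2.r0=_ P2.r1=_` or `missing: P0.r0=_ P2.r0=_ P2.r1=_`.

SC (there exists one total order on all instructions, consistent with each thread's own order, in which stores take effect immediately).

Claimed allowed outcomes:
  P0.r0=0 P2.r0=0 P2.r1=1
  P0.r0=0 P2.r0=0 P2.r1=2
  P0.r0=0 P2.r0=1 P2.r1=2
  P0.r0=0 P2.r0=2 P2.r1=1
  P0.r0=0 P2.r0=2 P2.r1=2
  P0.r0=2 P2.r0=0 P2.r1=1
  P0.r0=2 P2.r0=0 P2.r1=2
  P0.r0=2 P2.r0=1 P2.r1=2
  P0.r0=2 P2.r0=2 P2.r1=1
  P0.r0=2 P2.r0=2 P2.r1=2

outcome vector order: (P0.r0,P2.r0,P2.r1)
SC: 9 outcomes — {<0 0 1> <0 0 2> <0 1 2> <0 2 2> <2 0 1> <2 0 2> <2 1 2> <2 2 1> <2 2 2>}
claimed∖SC = {<0 2 1>}

spurious: P0.r0=0 P2.r0=2 P2.r1=1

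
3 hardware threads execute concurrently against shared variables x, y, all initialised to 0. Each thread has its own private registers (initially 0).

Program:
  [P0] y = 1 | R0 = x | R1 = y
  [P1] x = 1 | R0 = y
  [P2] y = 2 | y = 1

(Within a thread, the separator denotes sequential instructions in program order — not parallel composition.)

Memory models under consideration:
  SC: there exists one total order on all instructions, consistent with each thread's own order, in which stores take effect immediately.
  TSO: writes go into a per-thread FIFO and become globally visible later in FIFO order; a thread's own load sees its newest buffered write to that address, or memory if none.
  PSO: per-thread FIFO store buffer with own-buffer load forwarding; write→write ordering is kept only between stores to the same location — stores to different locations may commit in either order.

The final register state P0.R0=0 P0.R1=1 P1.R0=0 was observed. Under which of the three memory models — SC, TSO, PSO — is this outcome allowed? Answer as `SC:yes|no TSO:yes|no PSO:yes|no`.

SC:no TSO:yes PSO:yes

outcome vector order: (P0.R0,P0.R1,P1.R0)
under SC → 0/1/1; 0/1/2; 0/2/1; 0/2/2; 1/1/0; 1/1/1; 1/1/2; 1/2/0; 1/2/1; 1/2/2
under TSO → 0/1/0; 0/1/1; 0/1/2; 0/2/0; 0/2/1; 0/2/2; 1/1/0; 1/1/1; 1/1/2; 1/2/0; 1/2/1; 1/2/2
under PSO → 0/1/0; 0/1/1; 0/1/2; 0/2/0; 0/2/1; 0/2/2; 1/1/0; 1/1/1; 1/1/2; 1/2/0; 1/2/1; 1/2/2
target 0/1/0 ∈ {TSO,PSO}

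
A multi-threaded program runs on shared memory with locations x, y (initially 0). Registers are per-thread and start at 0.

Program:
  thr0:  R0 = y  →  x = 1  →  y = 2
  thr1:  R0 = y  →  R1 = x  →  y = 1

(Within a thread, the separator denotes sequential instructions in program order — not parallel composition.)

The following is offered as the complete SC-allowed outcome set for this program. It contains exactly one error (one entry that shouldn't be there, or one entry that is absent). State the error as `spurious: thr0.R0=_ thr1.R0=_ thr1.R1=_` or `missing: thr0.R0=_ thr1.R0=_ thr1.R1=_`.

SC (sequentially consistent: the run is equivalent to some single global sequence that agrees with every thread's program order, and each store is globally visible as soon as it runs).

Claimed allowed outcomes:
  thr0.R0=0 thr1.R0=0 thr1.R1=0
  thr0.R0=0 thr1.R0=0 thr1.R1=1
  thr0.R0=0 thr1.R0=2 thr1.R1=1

outcome vector order: (thr0.R0,thr1.R0,thr1.R1)
[SC] allowed = {<0 0 0>; <0 0 1>; <0 2 1>; <1 0 0>}
SC∖claimed = {<1 0 0>}

missing: thr0.R0=1 thr1.R0=0 thr1.R1=0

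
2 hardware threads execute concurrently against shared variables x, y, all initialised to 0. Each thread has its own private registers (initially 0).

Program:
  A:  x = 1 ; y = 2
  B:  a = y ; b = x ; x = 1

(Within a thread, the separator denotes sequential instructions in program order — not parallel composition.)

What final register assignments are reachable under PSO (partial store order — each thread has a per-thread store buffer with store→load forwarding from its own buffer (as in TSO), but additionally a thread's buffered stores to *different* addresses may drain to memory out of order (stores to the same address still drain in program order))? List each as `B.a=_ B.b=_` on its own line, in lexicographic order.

B.a=0 B.b=0
B.a=0 B.b=1
B.a=2 B.b=0
B.a=2 B.b=1

outcome vector order: (B.a,B.b)
|PSO outcomes| = 4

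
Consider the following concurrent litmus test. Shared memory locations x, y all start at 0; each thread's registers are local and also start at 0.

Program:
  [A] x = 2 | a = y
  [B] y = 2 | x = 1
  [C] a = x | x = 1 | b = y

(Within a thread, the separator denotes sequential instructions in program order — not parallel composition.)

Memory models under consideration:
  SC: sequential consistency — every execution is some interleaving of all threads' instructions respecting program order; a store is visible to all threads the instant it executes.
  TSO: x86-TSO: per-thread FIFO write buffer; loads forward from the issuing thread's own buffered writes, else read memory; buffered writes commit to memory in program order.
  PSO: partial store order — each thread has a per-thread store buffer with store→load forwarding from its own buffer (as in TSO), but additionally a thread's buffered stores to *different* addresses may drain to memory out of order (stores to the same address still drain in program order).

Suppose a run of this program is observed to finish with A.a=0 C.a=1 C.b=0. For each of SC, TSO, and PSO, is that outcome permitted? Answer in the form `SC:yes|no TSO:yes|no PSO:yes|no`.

outcome vector order: (A.a,C.a,C.b)
under SC → (0,0,0); (0,0,2); (0,1,2); (0,2,0); (0,2,2); (2,0,0); (2,0,2); (2,1,2); (2,2,0); (2,2,2)
under TSO → (0,0,0); (0,0,2); (0,1,2); (0,2,0); (0,2,2); (2,0,0); (2,0,2); (2,1,2); (2,2,0); (2,2,2)
under PSO → (0,0,0); (0,0,2); (0,1,0); (0,1,2); (0,2,0); (0,2,2); (2,0,0); (2,0,2); (2,1,0); (2,1,2); (2,2,0); (2,2,2)
target (0,1,0) ∈ {PSO}

SC:no TSO:no PSO:yes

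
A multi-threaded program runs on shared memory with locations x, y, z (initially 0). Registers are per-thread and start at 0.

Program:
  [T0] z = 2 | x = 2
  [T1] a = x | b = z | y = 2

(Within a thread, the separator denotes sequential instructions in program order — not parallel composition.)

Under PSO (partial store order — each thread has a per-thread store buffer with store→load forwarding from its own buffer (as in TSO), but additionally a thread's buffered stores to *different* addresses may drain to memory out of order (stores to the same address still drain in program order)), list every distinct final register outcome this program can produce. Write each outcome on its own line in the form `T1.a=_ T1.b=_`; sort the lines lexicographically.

T1.a=0 T1.b=0
T1.a=0 T1.b=2
T1.a=2 T1.b=0
T1.a=2 T1.b=2

outcome vector order: (T1.a,T1.b)
|PSO outcomes| = 4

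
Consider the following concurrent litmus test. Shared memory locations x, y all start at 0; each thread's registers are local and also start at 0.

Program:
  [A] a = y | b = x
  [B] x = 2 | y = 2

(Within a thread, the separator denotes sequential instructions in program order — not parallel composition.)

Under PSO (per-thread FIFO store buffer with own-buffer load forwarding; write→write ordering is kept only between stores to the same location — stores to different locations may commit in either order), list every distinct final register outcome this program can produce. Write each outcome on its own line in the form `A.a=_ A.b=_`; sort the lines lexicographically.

outcome vector order: (A.a,A.b)
|PSO outcomes| = 4

A.a=0 A.b=0
A.a=0 A.b=2
A.a=2 A.b=0
A.a=2 A.b=2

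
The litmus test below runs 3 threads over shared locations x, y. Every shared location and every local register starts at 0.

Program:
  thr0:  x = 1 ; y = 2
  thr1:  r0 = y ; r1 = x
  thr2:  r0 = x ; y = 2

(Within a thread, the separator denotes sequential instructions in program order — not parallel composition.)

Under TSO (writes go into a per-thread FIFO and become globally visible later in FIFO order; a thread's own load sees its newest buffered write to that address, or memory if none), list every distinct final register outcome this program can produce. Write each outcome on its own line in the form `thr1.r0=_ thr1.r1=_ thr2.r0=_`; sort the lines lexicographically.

thr1.r0=0 thr1.r1=0 thr2.r0=0
thr1.r0=0 thr1.r1=0 thr2.r0=1
thr1.r0=0 thr1.r1=1 thr2.r0=0
thr1.r0=0 thr1.r1=1 thr2.r0=1
thr1.r0=2 thr1.r1=0 thr2.r0=0
thr1.r0=2 thr1.r1=1 thr2.r0=0
thr1.r0=2 thr1.r1=1 thr2.r0=1

outcome vector order: (thr1.r0,thr1.r1,thr2.r0)
|TSO outcomes| = 7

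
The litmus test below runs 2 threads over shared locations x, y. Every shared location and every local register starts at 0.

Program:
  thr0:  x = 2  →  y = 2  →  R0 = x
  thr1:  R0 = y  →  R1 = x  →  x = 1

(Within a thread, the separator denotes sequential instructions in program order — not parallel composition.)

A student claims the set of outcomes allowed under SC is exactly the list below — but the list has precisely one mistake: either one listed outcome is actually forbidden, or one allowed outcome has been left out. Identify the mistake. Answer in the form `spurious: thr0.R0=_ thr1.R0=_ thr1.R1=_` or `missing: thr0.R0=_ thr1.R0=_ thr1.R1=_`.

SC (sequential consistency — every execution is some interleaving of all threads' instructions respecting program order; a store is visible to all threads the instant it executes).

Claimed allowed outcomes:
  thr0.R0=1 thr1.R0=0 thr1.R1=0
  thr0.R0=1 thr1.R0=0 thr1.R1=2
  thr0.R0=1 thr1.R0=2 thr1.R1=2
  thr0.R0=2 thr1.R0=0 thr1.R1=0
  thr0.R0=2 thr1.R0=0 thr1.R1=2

outcome vector order: (thr0.R0,thr1.R0,thr1.R1)
[SC] allowed = {100 102 122 200 202 222}
SC∖claimed = {222}

missing: thr0.R0=2 thr1.R0=2 thr1.R1=2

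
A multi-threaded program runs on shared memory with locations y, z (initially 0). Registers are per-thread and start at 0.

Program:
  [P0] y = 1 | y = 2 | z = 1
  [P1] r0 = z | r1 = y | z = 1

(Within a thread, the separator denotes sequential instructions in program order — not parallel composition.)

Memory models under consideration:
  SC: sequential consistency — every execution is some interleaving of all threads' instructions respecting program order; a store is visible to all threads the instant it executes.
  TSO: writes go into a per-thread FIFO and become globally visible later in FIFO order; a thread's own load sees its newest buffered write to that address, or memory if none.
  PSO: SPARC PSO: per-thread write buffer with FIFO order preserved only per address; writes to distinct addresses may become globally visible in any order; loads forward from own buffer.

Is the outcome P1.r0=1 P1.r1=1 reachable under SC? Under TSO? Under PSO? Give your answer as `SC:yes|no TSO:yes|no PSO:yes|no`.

SC:no TSO:no PSO:yes

outcome vector order: (P1.r0,P1.r1)
[SC] allowed = {0/0 0/1 0/2 1/2}
[TSO] allowed = {0/0 0/1 0/2 1/2}
[PSO] allowed = {0/0 0/1 0/2 1/0 1/1 1/2}
target 1/1 ∈ {PSO}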